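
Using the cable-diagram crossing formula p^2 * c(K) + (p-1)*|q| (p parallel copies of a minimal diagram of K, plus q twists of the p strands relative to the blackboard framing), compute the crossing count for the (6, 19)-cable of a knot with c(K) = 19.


Step 1: Each of the c(K) crossings of the companion diagram becomes p*p = p^2 crossings among the p parallel strands, and each of the |q| twists s_1 s_2 ... s_(p-1) adds (p-1) crossings.
  Crossings = p^2 * c(K) + (p-1)*|q|
Step 2: = 6^2 * 19 + (6-1)*19
Step 3: = 36*19 + 5*19
Step 4: = 684 + 95 = 779

779


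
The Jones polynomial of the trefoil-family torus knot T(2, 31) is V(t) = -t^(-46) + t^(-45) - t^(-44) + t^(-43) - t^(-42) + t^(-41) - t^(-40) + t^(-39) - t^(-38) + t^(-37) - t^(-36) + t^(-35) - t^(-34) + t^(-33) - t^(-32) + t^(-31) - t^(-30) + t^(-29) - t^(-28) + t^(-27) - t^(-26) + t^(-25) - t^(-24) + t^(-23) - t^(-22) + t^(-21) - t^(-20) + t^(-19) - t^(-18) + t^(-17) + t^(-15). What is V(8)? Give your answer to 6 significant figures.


Substituting t = 8 into V(t) = -t^(-46) + t^(-45) - t^(-44) + t^(-43) - t^(-42) + t^(-41) - t^(-40) + t^(-39) - t^(-38) + t^(-37) - t^(-36) + t^(-35) - t^(-34) + t^(-33) - t^(-32) + t^(-31) - t^(-30) + t^(-29) - t^(-28) + t^(-27) - t^(-26) + t^(-25) - t^(-24) + t^(-23) - t^(-22) + t^(-21) - t^(-20) + t^(-19) - t^(-18) + t^(-17) + t^(-15):
  (-)t^(-46) = -2.86986e-42
  (+)t^(-45) = 2.29589e-41
  (-)t^(-44) = -1.83671e-40
  (+)t^(-43) = 1.46937e-39
  (-)t^(-42) = -1.17549e-38
  (+)t^(-41) = 9.40395e-38
  (-)t^(-40) = -7.52316e-37
  (+)t^(-39) = 6.01853e-36
  (-)t^(-38) = -4.81482e-35
  (+)t^(-37) = 3.85186e-34
  (-)t^(-36) = -3.08149e-33
  (+)t^(-35) = 2.46519e-32
  (-)t^(-34) = -1.97215e-31
  (+)t^(-33) = 1.57772e-30
  (-)t^(-32) = -1.26218e-29
  (+)t^(-31) = 1.00974e-28
  (-)t^(-30) = -8.07794e-28
  (+)t^(-29) = 6.46235e-27
  (-)t^(-28) = -5.16988e-26
  (+)t^(-27) = 4.1359e-25
  (-)t^(-26) = -3.30872e-24
  (+)t^(-25) = 2.64698e-23
  (-)t^(-24) = -2.11758e-22
  (+)t^(-23) = 1.69407e-21
  (-)t^(-22) = -1.35525e-20
  (+)t^(-21) = 1.0842e-19
  (-)t^(-20) = -8.67362e-19
  (+)t^(-19) = 6.93889e-18
  (-)t^(-18) = -5.55112e-17
  (+)t^(-17) = 4.44089e-16
  (+)t^(-15) = 2.84217e-14
Sum = (-2.86986e-42) + (2.29589e-41) + (-1.83671e-40) + (1.46937e-39) + (-1.17549e-38) + (9.40395e-38) + (-7.52316e-37) + (6.01853e-36) + (-4.81482e-35) + (3.85186e-34) + (-3.08149e-33) + (2.46519e-32) + (-1.97215e-31) + (1.57772e-30) + (-1.26218e-29) + (1.00974e-28) + (-8.07794e-28) + (6.46235e-27) + (-5.16988e-26) + (4.1359e-25) + (-3.30872e-24) + (2.64698e-23) + (-2.11758e-22) + (1.69407e-21) + (-1.35525e-20) + (1.0842e-19) + (-8.67362e-19) + (6.93889e-18) + (-5.55112e-17) + (4.44089e-16) + (2.84217e-14)
= 2.881645539e-14
Rounded to 6 significant figures: 2.88165e-14

2.88165e-14


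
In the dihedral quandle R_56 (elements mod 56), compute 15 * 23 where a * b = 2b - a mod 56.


15 * 23 = 2*23 - 15 mod 56
= 46 - 15 mod 56
= 31 mod 56 = 31

31


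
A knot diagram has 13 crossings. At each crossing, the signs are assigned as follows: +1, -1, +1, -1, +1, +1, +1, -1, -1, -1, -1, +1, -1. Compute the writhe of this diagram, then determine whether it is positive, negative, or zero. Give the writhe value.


Step 1: Count positive crossings (+1).
Positive crossings: 6
Step 2: Count negative crossings (-1).
Negative crossings: 7
Step 3: Writhe = (positive) - (negative)
w = 6 - 7 = -1
Step 4: |w| = 1, and w is negative

-1


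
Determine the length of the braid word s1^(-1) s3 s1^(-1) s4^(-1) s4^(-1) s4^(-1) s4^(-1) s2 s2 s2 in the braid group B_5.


The word length counts the number of generators (including inverses).
Listing each generator: s1^(-1), s3, s1^(-1), s4^(-1), s4^(-1), s4^(-1), s4^(-1), s2, s2, s2
There are 10 generators in this braid word.

10


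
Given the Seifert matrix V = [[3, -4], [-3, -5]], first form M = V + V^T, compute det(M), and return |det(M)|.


Step 1: Form V + V^T where V = [[3, -4], [-3, -5]]
  V^T = [[3, -3], [-4, -5]]
  V + V^T = [[6, -7], [-7, -10]]
Step 2: det(V + V^T) = 6*(-10) - (-7)*(-7)
  = -60 - 49 = -109
Step 3: Knot determinant = |det(V + V^T)| = |-109| = 109

109


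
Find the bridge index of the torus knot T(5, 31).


The bridge number of T(p,q) is min(p,q).
min(5, 31) = 5

5


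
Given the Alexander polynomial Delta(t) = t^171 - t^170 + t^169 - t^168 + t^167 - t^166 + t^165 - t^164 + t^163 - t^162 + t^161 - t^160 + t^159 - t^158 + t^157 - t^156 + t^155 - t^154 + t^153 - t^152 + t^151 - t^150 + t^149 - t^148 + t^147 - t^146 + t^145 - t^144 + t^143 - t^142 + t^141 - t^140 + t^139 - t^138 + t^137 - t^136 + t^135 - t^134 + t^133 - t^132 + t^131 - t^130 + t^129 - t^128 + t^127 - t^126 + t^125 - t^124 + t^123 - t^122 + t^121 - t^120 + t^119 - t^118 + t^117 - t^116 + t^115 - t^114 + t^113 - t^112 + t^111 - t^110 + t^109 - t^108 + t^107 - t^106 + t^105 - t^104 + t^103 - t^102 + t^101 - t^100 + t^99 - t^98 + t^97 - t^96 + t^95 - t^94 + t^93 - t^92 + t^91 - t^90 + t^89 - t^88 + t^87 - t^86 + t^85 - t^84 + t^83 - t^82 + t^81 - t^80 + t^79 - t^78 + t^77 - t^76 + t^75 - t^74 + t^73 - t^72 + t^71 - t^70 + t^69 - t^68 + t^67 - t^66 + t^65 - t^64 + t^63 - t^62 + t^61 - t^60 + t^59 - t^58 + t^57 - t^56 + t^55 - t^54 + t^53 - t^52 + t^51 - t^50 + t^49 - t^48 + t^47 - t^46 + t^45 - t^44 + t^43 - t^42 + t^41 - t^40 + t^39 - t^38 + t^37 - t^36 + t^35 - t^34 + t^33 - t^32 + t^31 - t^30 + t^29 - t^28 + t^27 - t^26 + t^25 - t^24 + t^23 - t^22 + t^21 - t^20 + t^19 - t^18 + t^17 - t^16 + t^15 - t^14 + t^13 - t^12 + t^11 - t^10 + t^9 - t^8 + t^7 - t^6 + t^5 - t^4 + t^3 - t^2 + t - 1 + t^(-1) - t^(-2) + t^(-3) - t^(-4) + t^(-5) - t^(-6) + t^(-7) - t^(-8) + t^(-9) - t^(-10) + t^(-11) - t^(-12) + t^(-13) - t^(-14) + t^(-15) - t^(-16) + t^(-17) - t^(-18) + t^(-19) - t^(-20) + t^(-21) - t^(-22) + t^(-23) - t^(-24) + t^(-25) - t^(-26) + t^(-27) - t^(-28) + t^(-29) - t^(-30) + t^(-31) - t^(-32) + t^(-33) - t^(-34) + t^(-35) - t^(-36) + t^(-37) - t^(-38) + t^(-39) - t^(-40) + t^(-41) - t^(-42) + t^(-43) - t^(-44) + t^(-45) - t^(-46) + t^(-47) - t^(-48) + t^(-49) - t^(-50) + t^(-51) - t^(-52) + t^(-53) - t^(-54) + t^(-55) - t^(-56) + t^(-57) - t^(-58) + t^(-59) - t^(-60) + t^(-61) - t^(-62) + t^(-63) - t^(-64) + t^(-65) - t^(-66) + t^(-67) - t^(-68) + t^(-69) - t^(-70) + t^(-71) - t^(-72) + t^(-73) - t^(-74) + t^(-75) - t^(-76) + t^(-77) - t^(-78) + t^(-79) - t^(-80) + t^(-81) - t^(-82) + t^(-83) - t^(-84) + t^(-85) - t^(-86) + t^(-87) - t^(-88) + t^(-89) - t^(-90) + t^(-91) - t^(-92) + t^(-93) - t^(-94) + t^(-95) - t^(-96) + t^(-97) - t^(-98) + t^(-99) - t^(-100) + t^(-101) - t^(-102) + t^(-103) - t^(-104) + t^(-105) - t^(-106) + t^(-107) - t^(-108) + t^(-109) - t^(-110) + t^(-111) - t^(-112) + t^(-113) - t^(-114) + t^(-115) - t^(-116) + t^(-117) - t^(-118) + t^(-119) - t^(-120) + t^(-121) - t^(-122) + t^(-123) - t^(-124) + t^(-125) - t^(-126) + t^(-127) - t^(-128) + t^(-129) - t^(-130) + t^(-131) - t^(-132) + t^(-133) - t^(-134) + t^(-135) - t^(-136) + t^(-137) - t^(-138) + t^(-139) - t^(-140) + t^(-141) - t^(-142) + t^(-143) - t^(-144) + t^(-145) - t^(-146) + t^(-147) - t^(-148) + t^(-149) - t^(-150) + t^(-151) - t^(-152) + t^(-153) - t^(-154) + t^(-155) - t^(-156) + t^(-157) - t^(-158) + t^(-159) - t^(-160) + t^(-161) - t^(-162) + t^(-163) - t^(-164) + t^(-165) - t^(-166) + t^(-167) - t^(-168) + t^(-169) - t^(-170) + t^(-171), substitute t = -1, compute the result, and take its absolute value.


Step 1: The polynomial has 343 terms with alternating signs, exponents from 171 down to -171.
Step 2: Substitute t = -1. The i-th term has coefficient (-1)^i and exponent (m-i),
  so its value is (-1)^i * (-1)^(m-i) = (-1)^m = -1 for every i.
Step 3: All 343 terms equal -1, so Delta(-1) = 343 * (-1) = -343
Step 4: |Delta(-1)| = 343

343


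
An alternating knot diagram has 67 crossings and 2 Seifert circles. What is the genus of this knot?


For alternating knots, g = (c - s + 1)/2.
= (67 - 2 + 1)/2
= 66/2 = 33

33


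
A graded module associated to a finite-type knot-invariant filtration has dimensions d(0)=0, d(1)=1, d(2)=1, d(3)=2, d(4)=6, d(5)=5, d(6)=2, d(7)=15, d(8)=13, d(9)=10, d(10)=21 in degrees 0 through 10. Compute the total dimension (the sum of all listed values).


Total dimension = d(0) + d(1) + ... + d(10)
= 0 + 1 + 1 + 2 + 6 + 5 + 2 + 15 + 13 + 10 + 21
= 76

76


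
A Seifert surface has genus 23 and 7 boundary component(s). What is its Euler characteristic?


chi = 2 - 2g - b
= 2 - 2*23 - 7
= 2 - 46 - 7 = -51

-51


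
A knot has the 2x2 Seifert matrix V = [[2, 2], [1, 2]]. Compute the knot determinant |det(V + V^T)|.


Step 1: Form V + V^T where V = [[2, 2], [1, 2]]
  V^T = [[2, 1], [2, 2]]
  V + V^T = [[4, 3], [3, 4]]
Step 2: det(V + V^T) = 4*4 - 3*3
  = 16 - 9 = 7
Step 3: Knot determinant = |det(V + V^T)| = |7| = 7

7


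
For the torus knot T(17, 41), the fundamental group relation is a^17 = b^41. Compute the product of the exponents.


The relation is a^17 = b^41.
Product of exponents = 17 * 41
= 697

697


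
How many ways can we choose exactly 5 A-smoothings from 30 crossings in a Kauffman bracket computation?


We choose which 5 of 30 crossings get A-smoothings.
C(30, 5) = 30! / (5! * 25!)
= 142506

142506


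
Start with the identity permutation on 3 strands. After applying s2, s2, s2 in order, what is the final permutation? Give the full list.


Starting with identity [1, 2, 3].
Apply generators in sequence:
  After s2: [1, 3, 2]
  After s2: [1, 2, 3]
  After s2: [1, 3, 2]
Final permutation: [1, 3, 2]

[1, 3, 2]


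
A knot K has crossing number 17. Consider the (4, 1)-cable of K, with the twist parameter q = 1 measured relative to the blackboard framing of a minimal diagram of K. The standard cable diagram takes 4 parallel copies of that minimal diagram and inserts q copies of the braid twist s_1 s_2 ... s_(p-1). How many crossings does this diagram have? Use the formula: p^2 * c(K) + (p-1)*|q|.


Step 1: Each of the c(K) crossings of the companion diagram becomes p*p = p^2 crossings among the p parallel strands, and each of the |q| twists s_1 s_2 ... s_(p-1) adds (p-1) crossings.
  Crossings = p^2 * c(K) + (p-1)*|q|
Step 2: = 4^2 * 17 + (4-1)*1
Step 3: = 16*17 + 3*1
Step 4: = 272 + 3 = 275

275


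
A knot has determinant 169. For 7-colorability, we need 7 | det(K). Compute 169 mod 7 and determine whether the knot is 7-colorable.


Step 1: A knot is p-colorable if and only if p divides its determinant.
Step 2: Compute 169 mod 7.
169 = 24 * 7 + 1
Step 3: 169 mod 7 = 1
Step 4: The knot is 7-colorable: no

1


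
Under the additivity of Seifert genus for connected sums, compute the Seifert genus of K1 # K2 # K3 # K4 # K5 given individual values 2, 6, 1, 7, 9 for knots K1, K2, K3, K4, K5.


The Seifert genus is additive under connected sum.
Seifert genus(K1 # K2 # K3 # K4 # K5) = (2) + (6) + (1) + (7) + (9)
= 25

25


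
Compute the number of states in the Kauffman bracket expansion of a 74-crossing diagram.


Each crossing contributes 2 choices (A-smoothing or B-smoothing).
Total states = 2^74 = 18889465931478580854784

18889465931478580854784


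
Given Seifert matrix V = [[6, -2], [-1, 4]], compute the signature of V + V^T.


Step 1: V + V^T = [[12, -3], [-3, 8]]
Step 2: trace = 20, det = 87
Step 3: Discriminant = 20^2 - 4*87 = 52
Step 4: Eigenvalues: 13.6056, 6.39445
Step 5: Signature = (# positive eigenvalues) - (# negative eigenvalues) = 2

2


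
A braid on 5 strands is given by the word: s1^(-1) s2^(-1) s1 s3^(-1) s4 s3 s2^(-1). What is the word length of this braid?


The word length counts the number of generators (including inverses).
Listing each generator: s1^(-1), s2^(-1), s1, s3^(-1), s4, s3, s2^(-1)
There are 7 generators in this braid word.

7


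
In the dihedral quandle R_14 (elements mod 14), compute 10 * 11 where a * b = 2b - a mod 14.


10 * 11 = 2*11 - 10 mod 14
= 22 - 10 mod 14
= 12 mod 14 = 12

12


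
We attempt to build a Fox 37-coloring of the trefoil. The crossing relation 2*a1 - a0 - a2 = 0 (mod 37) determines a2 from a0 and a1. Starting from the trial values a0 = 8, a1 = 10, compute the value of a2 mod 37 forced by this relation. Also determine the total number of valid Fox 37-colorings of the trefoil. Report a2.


Step 1: Apply the given crossing relation 2*a1 - a0 - a2 = 0 (mod 37).
  a2 = 2*a1 - a0 mod 37
  a2 = 2*10 - 8 mod 37
  a2 = 20 - 8 mod 37
  a2 = 12 mod 37 = 12
Step 2: The trefoil has determinant 3.
  Number of Fox p-colorings (p prime) is p^2 if p = 3, else p.
  Since 37 does not divide 3, only trivial (constant) colorings exist.
  (So the trial a0 = 8, a1 = 10 with a0 != a1 does NOT extend to a valid coloring of the whole trefoil: the other two crossing relations require 3*(a1 - a0) = 0 (mod 37), which fails.)
  Total colorings = 37
Step 3: a2 = 12, total Fox 37-colorings = 37

12


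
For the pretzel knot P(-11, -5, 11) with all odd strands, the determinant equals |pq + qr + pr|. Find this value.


Step 1: Compute pq + qr + pr.
pq = (-11)*(-5) = 55
qr = (-5)*11 = -55
pr = (-11)*11 = -121
pq + qr + pr = 55 + (-55) + (-121) = -121
Step 2: Take absolute value.
det(P(-11,-5,11)) = |-121| = 121

121


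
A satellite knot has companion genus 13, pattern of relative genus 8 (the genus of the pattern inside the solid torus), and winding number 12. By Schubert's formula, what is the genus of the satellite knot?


Schubert: g(satellite) = g_rel(pattern) + |winding| * g(companion),
where g_rel(pattern) is the genus of the pattern relative to the solid torus.
= 8 + 12 * 13
= 8 + 156 = 164

164


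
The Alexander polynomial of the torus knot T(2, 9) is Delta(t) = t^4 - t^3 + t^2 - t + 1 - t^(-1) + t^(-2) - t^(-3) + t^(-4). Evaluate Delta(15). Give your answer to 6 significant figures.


Substituting t = 15 into Delta(t) = t^4 - t^3 + t^2 - t + 1 - t^(-1) + t^(-2) - t^(-3) + t^(-4):
Term values: (50625) + (-3375) + (225) + (-15) + (1) + (-0.0666667) + (0.00444444) + (-0.000296296) + (1.97531e-05)
Sum = 47460.9375
Rounded to 6 significant figures: 47460.9

47460.9


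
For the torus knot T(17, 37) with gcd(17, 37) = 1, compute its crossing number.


For a torus knot T(p, q) with gcd(p,q)=1,
the crossing number is min(p*(q-1), q*(p-1)).
p*(q-1) = 17*36 = 612
q*(p-1) = 37*16 = 592
min(612, 592) = 592

592


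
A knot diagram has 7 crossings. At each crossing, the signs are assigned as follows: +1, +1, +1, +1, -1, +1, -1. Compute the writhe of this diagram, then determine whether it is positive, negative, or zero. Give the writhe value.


Step 1: Count positive crossings (+1).
Positive crossings: 5
Step 2: Count negative crossings (-1).
Negative crossings: 2
Step 3: Writhe = (positive) - (negative)
w = 5 - 2 = 3
Step 4: |w| = 3, and w is positive

3


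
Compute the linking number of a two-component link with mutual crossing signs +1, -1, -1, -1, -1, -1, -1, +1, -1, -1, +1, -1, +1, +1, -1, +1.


Step 1: Count positive crossings: 6
Step 2: Count negative crossings: 10
Step 3: Sum of signs = 6 - 10 = -4
Step 4: Linking number = sum/2 = -4/2 = -2

-2


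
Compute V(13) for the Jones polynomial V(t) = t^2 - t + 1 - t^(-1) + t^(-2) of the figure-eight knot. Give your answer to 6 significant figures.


Substituting t = 13 into V(t) = t^2 - t + 1 - t^(-1) + t^(-2):
  (+)t^(2) = 169
  (-)t^(1) = -13
  (+)t^(0) = 1
  (-)t^(-1) = -0.0769231
  (+)t^(-2) = 0.00591716
Sum = (169) + (-13) + (1) + (-0.0769231) + (0.00591716)
= 156.9289941
Rounded to 6 significant figures: 156.929

156.929


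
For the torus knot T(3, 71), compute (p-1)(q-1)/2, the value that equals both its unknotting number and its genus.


For a torus knot T(p,q), both the unknotting number and genus equal (p-1)(q-1)/2.
= (3-1)(71-1)/2
= 2*70/2
= 140/2 = 70

70


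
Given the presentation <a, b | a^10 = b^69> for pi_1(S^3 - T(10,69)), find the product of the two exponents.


The relation is a^10 = b^69.
Product of exponents = 10 * 69
= 690

690


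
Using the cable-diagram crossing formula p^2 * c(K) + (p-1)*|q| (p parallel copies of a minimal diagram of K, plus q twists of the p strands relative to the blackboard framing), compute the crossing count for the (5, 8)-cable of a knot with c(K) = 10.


Step 1: Each of the c(K) crossings of the companion diagram becomes p*p = p^2 crossings among the p parallel strands, and each of the |q| twists s_1 s_2 ... s_(p-1) adds (p-1) crossings.
  Crossings = p^2 * c(K) + (p-1)*|q|
Step 2: = 5^2 * 10 + (5-1)*8
Step 3: = 25*10 + 4*8
Step 4: = 250 + 32 = 282

282


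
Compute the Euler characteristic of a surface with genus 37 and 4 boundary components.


chi = 2 - 2g - b
= 2 - 2*37 - 4
= 2 - 74 - 4 = -76

-76


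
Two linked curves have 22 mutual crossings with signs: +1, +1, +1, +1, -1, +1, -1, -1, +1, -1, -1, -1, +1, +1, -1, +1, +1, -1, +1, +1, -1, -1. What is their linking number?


Step 1: Count positive crossings: 12
Step 2: Count negative crossings: 10
Step 3: Sum of signs = 12 - 10 = 2
Step 4: Linking number = sum/2 = 2/2 = 1

1


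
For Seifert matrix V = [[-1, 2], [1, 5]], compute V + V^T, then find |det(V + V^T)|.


Step 1: Form V + V^T where V = [[-1, 2], [1, 5]]
  V^T = [[-1, 1], [2, 5]]
  V + V^T = [[-2, 3], [3, 10]]
Step 2: det(V + V^T) = (-2)*10 - 3*3
  = -20 - 9 = -29
Step 3: Knot determinant = |det(V + V^T)| = |-29| = 29

29


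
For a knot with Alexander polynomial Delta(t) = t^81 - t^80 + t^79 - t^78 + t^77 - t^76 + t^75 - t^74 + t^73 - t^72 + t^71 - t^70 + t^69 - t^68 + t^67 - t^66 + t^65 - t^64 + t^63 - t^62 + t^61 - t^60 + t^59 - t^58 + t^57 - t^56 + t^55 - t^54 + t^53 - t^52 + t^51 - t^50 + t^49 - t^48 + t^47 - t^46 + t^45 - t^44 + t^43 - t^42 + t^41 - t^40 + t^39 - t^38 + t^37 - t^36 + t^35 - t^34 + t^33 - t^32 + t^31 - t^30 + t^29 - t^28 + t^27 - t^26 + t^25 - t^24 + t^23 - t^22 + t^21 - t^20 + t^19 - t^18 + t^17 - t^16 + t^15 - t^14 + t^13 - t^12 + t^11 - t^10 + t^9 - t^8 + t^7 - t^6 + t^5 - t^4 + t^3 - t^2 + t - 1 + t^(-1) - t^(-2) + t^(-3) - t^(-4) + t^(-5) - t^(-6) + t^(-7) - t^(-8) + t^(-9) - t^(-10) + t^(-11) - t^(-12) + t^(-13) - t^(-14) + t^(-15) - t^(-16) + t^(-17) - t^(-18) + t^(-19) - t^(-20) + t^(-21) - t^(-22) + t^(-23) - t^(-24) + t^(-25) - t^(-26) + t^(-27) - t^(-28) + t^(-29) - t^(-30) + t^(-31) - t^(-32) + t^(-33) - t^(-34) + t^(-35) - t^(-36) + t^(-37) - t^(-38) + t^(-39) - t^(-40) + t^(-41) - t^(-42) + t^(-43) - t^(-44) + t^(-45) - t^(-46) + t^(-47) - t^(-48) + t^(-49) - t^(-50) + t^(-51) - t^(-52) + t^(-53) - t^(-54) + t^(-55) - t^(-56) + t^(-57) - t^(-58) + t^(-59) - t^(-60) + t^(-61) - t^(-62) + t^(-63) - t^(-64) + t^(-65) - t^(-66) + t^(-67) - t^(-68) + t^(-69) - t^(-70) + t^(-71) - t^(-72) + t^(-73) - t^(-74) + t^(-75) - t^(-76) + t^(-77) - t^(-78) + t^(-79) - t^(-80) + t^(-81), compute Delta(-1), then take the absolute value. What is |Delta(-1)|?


Step 1: The polynomial has 163 terms with alternating signs, exponents from 81 down to -81.
Step 2: Substitute t = -1. The i-th term has coefficient (-1)^i and exponent (m-i),
  so its value is (-1)^i * (-1)^(m-i) = (-1)^m = -1 for every i.
Step 3: All 163 terms equal -1, so Delta(-1) = 163 * (-1) = -163
Step 4: |Delta(-1)| = 163

163


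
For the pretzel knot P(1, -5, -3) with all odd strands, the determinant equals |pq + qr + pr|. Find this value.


Step 1: Compute pq + qr + pr.
pq = 1*(-5) = -5
qr = (-5)*(-3) = 15
pr = 1*(-3) = -3
pq + qr + pr = -5 + 15 + (-3) = 7
Step 2: Take absolute value.
det(P(1,-5,-3)) = |7| = 7

7


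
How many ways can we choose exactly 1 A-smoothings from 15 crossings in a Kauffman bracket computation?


We choose which 1 of 15 crossings get A-smoothings.
C(15, 1) = 15! / (1! * 14!)
= 15

15


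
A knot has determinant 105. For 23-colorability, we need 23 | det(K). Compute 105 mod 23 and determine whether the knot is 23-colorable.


Step 1: A knot is p-colorable if and only if p divides its determinant.
Step 2: Compute 105 mod 23.
105 = 4 * 23 + 13
Step 3: 105 mod 23 = 13
Step 4: The knot is 23-colorable: no

13


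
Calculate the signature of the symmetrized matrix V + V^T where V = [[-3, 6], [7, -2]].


Step 1: V + V^T = [[-6, 13], [13, -4]]
Step 2: trace = -10, det = -145
Step 3: Discriminant = (-10)^2 - 4*(-145) = 680
Step 4: Eigenvalues: 8.0384, -18.0384
Step 5: Signature = (# positive eigenvalues) - (# negative eigenvalues) = 0

0


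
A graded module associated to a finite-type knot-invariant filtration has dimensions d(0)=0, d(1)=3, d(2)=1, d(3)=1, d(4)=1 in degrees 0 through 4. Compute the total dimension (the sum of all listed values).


Total dimension = d(0) + d(1) + ... + d(4)
= 0 + 3 + 1 + 1 + 1
= 6

6


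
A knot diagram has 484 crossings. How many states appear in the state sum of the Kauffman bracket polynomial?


Each crossing contributes 2 choices (A-smoothing or B-smoothing).
Total states = 2^484 = 49947976805055875702105555676690660891977570282639538413746511354005947821116249921924897649015871538557230897942505966327167610868612564900642816

49947976805055875702105555676690660891977570282639538413746511354005947821116249921924897649015871538557230897942505966327167610868612564900642816


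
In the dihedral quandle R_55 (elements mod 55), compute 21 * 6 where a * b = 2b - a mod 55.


21 * 6 = 2*6 - 21 mod 55
= 12 - 21 mod 55
= -9 mod 55 = 46

46


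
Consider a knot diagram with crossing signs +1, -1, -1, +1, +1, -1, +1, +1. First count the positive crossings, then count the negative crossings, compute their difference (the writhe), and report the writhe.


Step 1: Count positive crossings (+1).
Positive crossings: 5
Step 2: Count negative crossings (-1).
Negative crossings: 3
Step 3: Writhe = (positive) - (negative)
w = 5 - 3 = 2
Step 4: |w| = 2, and w is positive

2


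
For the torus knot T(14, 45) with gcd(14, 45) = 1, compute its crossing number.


For a torus knot T(p, q) with gcd(p,q)=1,
the crossing number is min(p*(q-1), q*(p-1)).
p*(q-1) = 14*44 = 616
q*(p-1) = 45*13 = 585
min(616, 585) = 585

585


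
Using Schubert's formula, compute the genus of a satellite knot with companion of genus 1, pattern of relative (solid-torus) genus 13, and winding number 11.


Schubert: g(satellite) = g_rel(pattern) + |winding| * g(companion),
where g_rel(pattern) is the genus of the pattern relative to the solid torus.
= 13 + 11 * 1
= 13 + 11 = 24

24


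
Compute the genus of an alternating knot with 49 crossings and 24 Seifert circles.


For alternating knots, g = (c - s + 1)/2.
= (49 - 24 + 1)/2
= 26/2 = 13

13


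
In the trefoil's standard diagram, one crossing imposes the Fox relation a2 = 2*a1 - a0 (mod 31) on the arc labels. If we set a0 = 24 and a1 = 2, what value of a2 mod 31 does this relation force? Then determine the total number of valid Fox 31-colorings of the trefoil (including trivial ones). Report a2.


Step 1: Apply the given crossing relation 2*a1 - a0 - a2 = 0 (mod 31).
  a2 = 2*a1 - a0 mod 31
  a2 = 2*2 - 24 mod 31
  a2 = 4 - 24 mod 31
  a2 = -20 mod 31 = 11
Step 2: The trefoil has determinant 3.
  Number of Fox p-colorings (p prime) is p^2 if p = 3, else p.
  Since 31 does not divide 3, only trivial (constant) colorings exist.
  (So the trial a0 = 24, a1 = 2 with a0 != a1 does NOT extend to a valid coloring of the whole trefoil: the other two crossing relations require 3*(a1 - a0) = 0 (mod 31), which fails.)
  Total colorings = 31
Step 3: a2 = 11, total Fox 31-colorings = 31

11


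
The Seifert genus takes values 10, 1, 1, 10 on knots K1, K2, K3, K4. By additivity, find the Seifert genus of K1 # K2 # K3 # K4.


The Seifert genus is additive under connected sum.
Seifert genus(K1 # K2 # K3 # K4) = (10) + (1) + (1) + (10)
= 22

22


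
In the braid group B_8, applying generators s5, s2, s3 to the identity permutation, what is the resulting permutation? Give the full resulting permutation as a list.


Starting with identity [1, 2, 3, 4, 5, 6, 7, 8].
Apply generators in sequence:
  After s5: [1, 2, 3, 4, 6, 5, 7, 8]
  After s2: [1, 3, 2, 4, 6, 5, 7, 8]
  After s3: [1, 3, 4, 2, 6, 5, 7, 8]
Final permutation: [1, 3, 4, 2, 6, 5, 7, 8]

[1, 3, 4, 2, 6, 5, 7, 8]


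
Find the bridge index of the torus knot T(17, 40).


The bridge number of T(p,q) is min(p,q).
min(17, 40) = 17

17


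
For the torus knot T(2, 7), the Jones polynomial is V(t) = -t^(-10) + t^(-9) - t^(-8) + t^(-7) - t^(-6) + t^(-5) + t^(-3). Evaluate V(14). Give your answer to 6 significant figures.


Substituting t = 14 into V(t) = -t^(-10) + t^(-9) - t^(-8) + t^(-7) - t^(-6) + t^(-5) + t^(-3):
  (-)t^(-10) = -3.45716e-12
  (+)t^(-9) = 4.84003e-11
  (-)t^(-8) = -6.77604e-10
  (+)t^(-7) = 9.48645e-09
  (-)t^(-6) = -1.3281e-07
  (+)t^(-5) = 1.85934e-06
  (+)t^(-3) = 0.000364431
Sum = (-3.45716e-12) + (4.84003e-11) + (-6.77604e-10) + (9.48645e-09) + (-1.3281e-07) + (1.85934e-06) + (0.000364431)
= 0.0003661668747
Rounded to 6 significant figures: 0.000366167

0.000366167


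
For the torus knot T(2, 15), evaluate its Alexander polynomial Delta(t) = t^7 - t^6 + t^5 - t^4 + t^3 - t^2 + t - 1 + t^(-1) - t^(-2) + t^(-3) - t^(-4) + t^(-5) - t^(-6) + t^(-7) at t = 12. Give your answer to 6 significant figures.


Substituting t = 12 into Delta(t) = t^7 - t^6 + t^5 - t^4 + t^3 - t^2 + t - 1 + t^(-1) - t^(-2) + t^(-3) - t^(-4) + t^(-5) - t^(-6) + t^(-7):
Term values: (35831808) + (-2985984) + (248832) + (-20736) + (1728) + (-144) + (12) + (-1) + (0.0833333) + (-0.00694444) + (0.000578704) + (-4.82253e-05) + (4.01878e-06) + (-3.34898e-07) + (2.79082e-08)
Sum = 33075515.08
Rounded to 6 significant figures: 3.30755e+07

3.30755e+07


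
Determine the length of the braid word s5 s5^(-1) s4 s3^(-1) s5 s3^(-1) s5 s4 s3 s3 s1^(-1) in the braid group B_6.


The word length counts the number of generators (including inverses).
Listing each generator: s5, s5^(-1), s4, s3^(-1), s5, s3^(-1), s5, s4, s3, s3, s1^(-1)
There are 11 generators in this braid word.

11


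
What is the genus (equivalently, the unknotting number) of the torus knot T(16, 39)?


For a torus knot T(p,q), both the unknotting number and genus equal (p-1)(q-1)/2.
= (16-1)(39-1)/2
= 15*38/2
= 570/2 = 285

285


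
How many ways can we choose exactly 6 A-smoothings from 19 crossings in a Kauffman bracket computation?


We choose which 6 of 19 crossings get A-smoothings.
C(19, 6) = 19! / (6! * 13!)
= 27132

27132


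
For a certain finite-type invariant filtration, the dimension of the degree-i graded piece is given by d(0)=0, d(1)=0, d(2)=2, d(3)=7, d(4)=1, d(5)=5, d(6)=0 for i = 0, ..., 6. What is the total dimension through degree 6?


Total dimension = d(0) + d(1) + ... + d(6)
= 0 + 0 + 2 + 7 + 1 + 5 + 0
= 15

15


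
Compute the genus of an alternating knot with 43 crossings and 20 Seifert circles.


For alternating knots, g = (c - s + 1)/2.
= (43 - 20 + 1)/2
= 24/2 = 12

12


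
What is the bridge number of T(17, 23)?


The bridge number of T(p,q) is min(p,q).
min(17, 23) = 17

17


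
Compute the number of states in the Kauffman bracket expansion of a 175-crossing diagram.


Each crossing contributes 2 choices (A-smoothing or B-smoothing).
Total states = 2^175 = 47890485652059026823698344598447161988085597568237568

47890485652059026823698344598447161988085597568237568


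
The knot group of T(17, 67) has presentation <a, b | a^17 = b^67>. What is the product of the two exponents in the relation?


The relation is a^17 = b^67.
Product of exponents = 17 * 67
= 1139

1139


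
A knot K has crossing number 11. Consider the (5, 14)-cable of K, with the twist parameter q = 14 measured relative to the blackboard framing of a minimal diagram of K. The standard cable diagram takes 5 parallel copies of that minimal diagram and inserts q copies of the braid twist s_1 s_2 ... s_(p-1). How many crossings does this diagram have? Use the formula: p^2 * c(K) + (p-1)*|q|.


Step 1: Each of the c(K) crossings of the companion diagram becomes p*p = p^2 crossings among the p parallel strands, and each of the |q| twists s_1 s_2 ... s_(p-1) adds (p-1) crossings.
  Crossings = p^2 * c(K) + (p-1)*|q|
Step 2: = 5^2 * 11 + (5-1)*14
Step 3: = 25*11 + 4*14
Step 4: = 275 + 56 = 331

331


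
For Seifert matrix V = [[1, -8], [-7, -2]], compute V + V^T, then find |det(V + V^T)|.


Step 1: Form V + V^T where V = [[1, -8], [-7, -2]]
  V^T = [[1, -7], [-8, -2]]
  V + V^T = [[2, -15], [-15, -4]]
Step 2: det(V + V^T) = 2*(-4) - (-15)*(-15)
  = -8 - 225 = -233
Step 3: Knot determinant = |det(V + V^T)| = |-233| = 233

233


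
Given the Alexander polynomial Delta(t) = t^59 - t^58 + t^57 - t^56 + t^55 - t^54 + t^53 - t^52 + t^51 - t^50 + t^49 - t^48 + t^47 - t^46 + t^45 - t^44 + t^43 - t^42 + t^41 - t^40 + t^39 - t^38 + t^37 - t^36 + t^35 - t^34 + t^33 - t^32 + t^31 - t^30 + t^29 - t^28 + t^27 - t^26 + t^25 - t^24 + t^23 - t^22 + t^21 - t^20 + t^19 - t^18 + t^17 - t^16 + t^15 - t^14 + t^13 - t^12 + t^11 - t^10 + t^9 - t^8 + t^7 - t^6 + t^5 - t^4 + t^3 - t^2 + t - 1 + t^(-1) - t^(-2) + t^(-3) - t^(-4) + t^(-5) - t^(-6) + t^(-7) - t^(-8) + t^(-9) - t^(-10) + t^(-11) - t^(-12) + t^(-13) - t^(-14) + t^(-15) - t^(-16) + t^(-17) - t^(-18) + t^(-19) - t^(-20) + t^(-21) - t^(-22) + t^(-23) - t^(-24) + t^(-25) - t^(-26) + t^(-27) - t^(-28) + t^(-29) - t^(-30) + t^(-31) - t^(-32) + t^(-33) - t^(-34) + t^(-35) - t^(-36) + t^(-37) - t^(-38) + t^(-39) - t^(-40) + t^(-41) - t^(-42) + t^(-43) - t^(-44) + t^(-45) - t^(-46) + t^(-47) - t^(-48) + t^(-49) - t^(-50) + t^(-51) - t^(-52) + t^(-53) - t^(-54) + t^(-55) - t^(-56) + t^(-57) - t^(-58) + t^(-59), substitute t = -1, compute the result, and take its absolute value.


Step 1: The polynomial has 119 terms with alternating signs, exponents from 59 down to -59.
Step 2: Substitute t = -1. The i-th term has coefficient (-1)^i and exponent (m-i),
  so its value is (-1)^i * (-1)^(m-i) = (-1)^m = -1 for every i.
Step 3: All 119 terms equal -1, so Delta(-1) = 119 * (-1) = -119
Step 4: |Delta(-1)| = 119

119


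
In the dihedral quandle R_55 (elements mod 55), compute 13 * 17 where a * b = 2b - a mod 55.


13 * 17 = 2*17 - 13 mod 55
= 34 - 13 mod 55
= 21 mod 55 = 21

21


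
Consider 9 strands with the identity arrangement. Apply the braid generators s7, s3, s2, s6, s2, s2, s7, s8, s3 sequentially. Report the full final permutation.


Starting with identity [1, 2, 3, 4, 5, 6, 7, 8, 9].
Apply generators in sequence:
  After s7: [1, 2, 3, 4, 5, 6, 8, 7, 9]
  After s3: [1, 2, 4, 3, 5, 6, 8, 7, 9]
  After s2: [1, 4, 2, 3, 5, 6, 8, 7, 9]
  After s6: [1, 4, 2, 3, 5, 8, 6, 7, 9]
  After s2: [1, 2, 4, 3, 5, 8, 6, 7, 9]
  After s2: [1, 4, 2, 3, 5, 8, 6, 7, 9]
  After s7: [1, 4, 2, 3, 5, 8, 7, 6, 9]
  After s8: [1, 4, 2, 3, 5, 8, 7, 9, 6]
  After s3: [1, 4, 3, 2, 5, 8, 7, 9, 6]
Final permutation: [1, 4, 3, 2, 5, 8, 7, 9, 6]

[1, 4, 3, 2, 5, 8, 7, 9, 6]


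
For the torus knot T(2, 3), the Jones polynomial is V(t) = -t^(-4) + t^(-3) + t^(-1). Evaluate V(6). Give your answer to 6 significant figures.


Substituting t = 6 into V(t) = -t^(-4) + t^(-3) + t^(-1):
  (-)t^(-4) = -0.000771605
  (+)t^(-3) = 0.00462963
  (+)t^(-1) = 0.166667
Sum = (-0.000771605) + (0.00462963) + (0.166667)
= 0.1705246914
Rounded to 6 significant figures: 0.170525

0.170525


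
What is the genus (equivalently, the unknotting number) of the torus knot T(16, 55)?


For a torus knot T(p,q), both the unknotting number and genus equal (p-1)(q-1)/2.
= (16-1)(55-1)/2
= 15*54/2
= 810/2 = 405

405


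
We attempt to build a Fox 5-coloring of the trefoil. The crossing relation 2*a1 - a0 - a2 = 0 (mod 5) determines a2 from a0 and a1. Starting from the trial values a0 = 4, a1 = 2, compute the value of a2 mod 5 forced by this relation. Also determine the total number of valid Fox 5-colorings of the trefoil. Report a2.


Step 1: Apply the given crossing relation 2*a1 - a0 - a2 = 0 (mod 5).
  a2 = 2*a1 - a0 mod 5
  a2 = 2*2 - 4 mod 5
  a2 = 4 - 4 mod 5
  a2 = 0 mod 5 = 0
Step 2: The trefoil has determinant 3.
  Number of Fox p-colorings (p prime) is p^2 if p = 3, else p.
  Since 5 does not divide 3, only trivial (constant) colorings exist.
  (So the trial a0 = 4, a1 = 2 with a0 != a1 does NOT extend to a valid coloring of the whole trefoil: the other two crossing relations require 3*(a1 - a0) = 0 (mod 5), which fails.)
  Total colorings = 5
Step 3: a2 = 0, total Fox 5-colorings = 5

0


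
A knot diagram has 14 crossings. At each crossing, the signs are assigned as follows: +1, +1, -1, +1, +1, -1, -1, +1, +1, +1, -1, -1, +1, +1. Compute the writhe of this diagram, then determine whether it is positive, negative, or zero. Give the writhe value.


Step 1: Count positive crossings (+1).
Positive crossings: 9
Step 2: Count negative crossings (-1).
Negative crossings: 5
Step 3: Writhe = (positive) - (negative)
w = 9 - 5 = 4
Step 4: |w| = 4, and w is positive

4


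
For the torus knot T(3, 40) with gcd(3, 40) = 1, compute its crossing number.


For a torus knot T(p, q) with gcd(p,q)=1,
the crossing number is min(p*(q-1), q*(p-1)).
p*(q-1) = 3*39 = 117
q*(p-1) = 40*2 = 80
min(117, 80) = 80

80


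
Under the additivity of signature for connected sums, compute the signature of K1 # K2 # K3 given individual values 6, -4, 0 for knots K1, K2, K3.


The signature is additive under connected sum.
signature(K1 # K2 # K3) = (6) + (-4) + (0)
= 2

2


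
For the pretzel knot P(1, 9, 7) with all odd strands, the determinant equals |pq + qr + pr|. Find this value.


Step 1: Compute pq + qr + pr.
pq = 1*9 = 9
qr = 9*7 = 63
pr = 1*7 = 7
pq + qr + pr = 9 + 63 + 7 = 79
Step 2: Take absolute value.
det(P(1,9,7)) = |79| = 79

79


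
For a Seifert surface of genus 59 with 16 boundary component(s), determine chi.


chi = 2 - 2g - b
= 2 - 2*59 - 16
= 2 - 118 - 16 = -132

-132


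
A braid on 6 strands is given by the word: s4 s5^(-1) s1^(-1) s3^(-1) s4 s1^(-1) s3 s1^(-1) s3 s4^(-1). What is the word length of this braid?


The word length counts the number of generators (including inverses).
Listing each generator: s4, s5^(-1), s1^(-1), s3^(-1), s4, s1^(-1), s3, s1^(-1), s3, s4^(-1)
There are 10 generators in this braid word.

10


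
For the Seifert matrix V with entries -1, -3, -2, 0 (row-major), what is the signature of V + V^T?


Step 1: V + V^T = [[-2, -5], [-5, 0]]
Step 2: trace = -2, det = -25
Step 3: Discriminant = (-2)^2 - 4*(-25) = 104
Step 4: Eigenvalues: 4.09902, -6.09902
Step 5: Signature = (# positive eigenvalues) - (# negative eigenvalues) = 0

0


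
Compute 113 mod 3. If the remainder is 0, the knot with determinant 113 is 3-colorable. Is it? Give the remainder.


Step 1: A knot is p-colorable if and only if p divides its determinant.
Step 2: Compute 113 mod 3.
113 = 37 * 3 + 2
Step 3: 113 mod 3 = 2
Step 4: The knot is 3-colorable: no

2


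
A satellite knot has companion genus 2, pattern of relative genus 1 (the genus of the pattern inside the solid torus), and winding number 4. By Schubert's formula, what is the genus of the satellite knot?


Schubert: g(satellite) = g_rel(pattern) + |winding| * g(companion),
where g_rel(pattern) is the genus of the pattern relative to the solid torus.
= 1 + 4 * 2
= 1 + 8 = 9

9


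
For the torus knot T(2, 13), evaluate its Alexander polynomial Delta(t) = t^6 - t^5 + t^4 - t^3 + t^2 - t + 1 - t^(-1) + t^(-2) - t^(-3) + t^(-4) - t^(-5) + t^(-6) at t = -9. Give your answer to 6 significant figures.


Substituting t = -9 into Delta(t) = t^6 - t^5 + t^4 - t^3 + t^2 - t + 1 - t^(-1) + t^(-2) - t^(-3) + t^(-4) - t^(-5) + t^(-6):
Term values: (531441) + (59049) + (6561) + (729) + (81) + (9) + (1) + (0.111111) + (0.0123457) + (0.00137174) + (0.000152416) + (1.69351e-05) + (1.88168e-06)
Sum = 597871.125
Rounded to 6 significant figures: 597871

597871


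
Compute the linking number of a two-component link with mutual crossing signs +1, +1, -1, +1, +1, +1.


Step 1: Count positive crossings: 5
Step 2: Count negative crossings: 1
Step 3: Sum of signs = 5 - 1 = 4
Step 4: Linking number = sum/2 = 4/2 = 2

2


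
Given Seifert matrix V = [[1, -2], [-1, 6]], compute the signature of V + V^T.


Step 1: V + V^T = [[2, -3], [-3, 12]]
Step 2: trace = 14, det = 15
Step 3: Discriminant = 14^2 - 4*15 = 136
Step 4: Eigenvalues: 12.831, 1.16905
Step 5: Signature = (# positive eigenvalues) - (# negative eigenvalues) = 2

2


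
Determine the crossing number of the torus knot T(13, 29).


For a torus knot T(p, q) with gcd(p,q)=1,
the crossing number is min(p*(q-1), q*(p-1)).
p*(q-1) = 13*28 = 364
q*(p-1) = 29*12 = 348
min(364, 348) = 348

348


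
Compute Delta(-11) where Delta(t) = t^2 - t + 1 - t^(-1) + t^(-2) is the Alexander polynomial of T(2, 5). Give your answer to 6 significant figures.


Substituting t = -11 into Delta(t) = t^2 - t + 1 - t^(-1) + t^(-2):
Term values: (121) + (11) + (1) + (0.0909091) + (0.00826446)
Sum = 133.0991736
Rounded to 6 significant figures: 133.099

133.099


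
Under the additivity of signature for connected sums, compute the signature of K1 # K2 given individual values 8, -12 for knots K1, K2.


The signature is additive under connected sum.
signature(K1 # K2) = (8) + (-12)
= -4

-4


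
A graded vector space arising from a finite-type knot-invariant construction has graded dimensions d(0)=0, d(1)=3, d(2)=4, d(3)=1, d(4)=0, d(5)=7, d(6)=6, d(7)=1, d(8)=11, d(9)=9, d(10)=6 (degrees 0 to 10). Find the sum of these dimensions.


Total dimension = d(0) + d(1) + ... + d(10)
= 0 + 3 + 4 + 1 + 0 + 7 + 6 + 1 + 11 + 9 + 6
= 48

48


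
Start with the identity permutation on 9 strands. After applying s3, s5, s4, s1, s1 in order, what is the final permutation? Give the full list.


Starting with identity [1, 2, 3, 4, 5, 6, 7, 8, 9].
Apply generators in sequence:
  After s3: [1, 2, 4, 3, 5, 6, 7, 8, 9]
  After s5: [1, 2, 4, 3, 6, 5, 7, 8, 9]
  After s4: [1, 2, 4, 6, 3, 5, 7, 8, 9]
  After s1: [2, 1, 4, 6, 3, 5, 7, 8, 9]
  After s1: [1, 2, 4, 6, 3, 5, 7, 8, 9]
Final permutation: [1, 2, 4, 6, 3, 5, 7, 8, 9]

[1, 2, 4, 6, 3, 5, 7, 8, 9]


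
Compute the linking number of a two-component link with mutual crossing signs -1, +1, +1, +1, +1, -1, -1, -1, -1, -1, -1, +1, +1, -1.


Step 1: Count positive crossings: 6
Step 2: Count negative crossings: 8
Step 3: Sum of signs = 6 - 8 = -2
Step 4: Linking number = sum/2 = -2/2 = -1

-1


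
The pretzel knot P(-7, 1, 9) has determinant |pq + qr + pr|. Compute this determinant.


Step 1: Compute pq + qr + pr.
pq = (-7)*1 = -7
qr = 1*9 = 9
pr = (-7)*9 = -63
pq + qr + pr = -7 + 9 + (-63) = -61
Step 2: Take absolute value.
det(P(-7,1,9)) = |-61| = 61

61


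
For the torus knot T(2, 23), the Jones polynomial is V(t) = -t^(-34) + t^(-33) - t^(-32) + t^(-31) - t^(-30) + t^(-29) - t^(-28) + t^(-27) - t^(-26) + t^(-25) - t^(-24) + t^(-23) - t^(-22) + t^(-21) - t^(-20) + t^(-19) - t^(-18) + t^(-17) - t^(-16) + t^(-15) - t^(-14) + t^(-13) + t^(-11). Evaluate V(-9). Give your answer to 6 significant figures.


Substituting t = -9 into V(t) = -t^(-34) + t^(-33) - t^(-32) + t^(-31) - t^(-30) + t^(-29) - t^(-28) + t^(-27) - t^(-26) + t^(-25) - t^(-24) + t^(-23) - t^(-22) + t^(-21) - t^(-20) + t^(-19) - t^(-18) + t^(-17) - t^(-16) + t^(-15) - t^(-14) + t^(-13) + t^(-11):
  (-)t^(-34) = -3.59546e-33
  (+)t^(-33) = -3.23592e-32
  (-)t^(-32) = -2.91232e-31
  (+)t^(-31) = -2.62109e-30
  (-)t^(-30) = -2.35898e-29
  (+)t^(-29) = -2.12308e-28
  (-)t^(-28) = -1.91078e-27
  (+)t^(-27) = -1.7197e-26
  (-)t^(-26) = -1.54773e-25
  (+)t^(-25) = -1.39296e-24
  (-)t^(-24) = -1.25366e-23
  (+)t^(-23) = -1.12829e-22
  (-)t^(-22) = -1.01546e-21
  (+)t^(-21) = -9.13918e-21
  (-)t^(-20) = -8.22526e-20
  (+)t^(-19) = -7.40274e-19
  (-)t^(-18) = -6.66246e-18
  (+)t^(-17) = -5.99622e-17
  (-)t^(-16) = -5.3966e-16
  (+)t^(-15) = -4.85694e-15
  (-)t^(-14) = -4.37124e-14
  (+)t^(-13) = -3.93412e-13
  (+)t^(-11) = -3.18664e-11
Sum = (-3.59546e-33) + (-3.23592e-32) + (-2.91232e-31) + (-2.62109e-30) + (-2.35898e-29) + (-2.12308e-28) + (-1.91078e-27) + (-1.7197e-26) + (-1.54773e-25) + (-1.39296e-24) + (-1.25366e-23) + (-1.12829e-22) + (-1.01546e-21) + (-9.13918e-21) + (-8.22526e-20) + (-7.40274e-19) + (-6.66246e-18) + (-5.99622e-17) + (-5.3966e-16) + (-4.85694e-15) + (-4.37124e-14) + (-3.93412e-13) + (-3.18664e-11)
= -3.230894372e-11
Rounded to 6 significant figures: -3.23089e-11

-3.23089e-11
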